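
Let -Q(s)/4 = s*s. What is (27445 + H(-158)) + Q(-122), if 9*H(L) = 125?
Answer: -288694/9 ≈ -32077.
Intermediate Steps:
H(L) = 125/9 (H(L) = (⅑)*125 = 125/9)
Q(s) = -4*s² (Q(s) = -4*s*s = -4*s²)
(27445 + H(-158)) + Q(-122) = (27445 + 125/9) - 4*(-122)² = 247130/9 - 4*14884 = 247130/9 - 59536 = -288694/9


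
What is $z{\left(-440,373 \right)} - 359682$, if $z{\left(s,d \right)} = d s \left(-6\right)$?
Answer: $625038$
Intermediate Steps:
$z{\left(s,d \right)} = - 6 d s$
$z{\left(-440,373 \right)} - 359682 = \left(-6\right) 373 \left(-440\right) - 359682 = 984720 - 359682 = 625038$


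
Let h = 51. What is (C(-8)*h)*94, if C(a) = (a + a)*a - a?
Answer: 651984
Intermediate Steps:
C(a) = -a + 2*a² (C(a) = (2*a)*a - a = 2*a² - a = -a + 2*a²)
(C(-8)*h)*94 = (-8*(-1 + 2*(-8))*51)*94 = (-8*(-1 - 16)*51)*94 = (-8*(-17)*51)*94 = (136*51)*94 = 6936*94 = 651984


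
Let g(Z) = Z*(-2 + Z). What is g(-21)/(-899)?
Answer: -483/899 ≈ -0.53726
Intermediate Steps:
g(-21)/(-899) = -21*(-2 - 21)/(-899) = -21*(-23)*(-1/899) = 483*(-1/899) = -483/899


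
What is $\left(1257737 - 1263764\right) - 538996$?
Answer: $-545023$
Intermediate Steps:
$\left(1257737 - 1263764\right) - 538996 = -6027 - 538996 = -545023$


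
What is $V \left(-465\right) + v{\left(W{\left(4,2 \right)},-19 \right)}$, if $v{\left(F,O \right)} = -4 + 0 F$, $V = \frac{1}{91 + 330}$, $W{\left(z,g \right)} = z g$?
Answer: $- \frac{2149}{421} \approx -5.1045$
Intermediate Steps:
$W{\left(z,g \right)} = g z$
$V = \frac{1}{421} \approx 0.0023753$
$v{\left(F,O \right)} = -4$ ($v{\left(F,O \right)} = -4 + 0 = -4$)
$V \left(-465\right) + v{\left(W{\left(4,2 \right)},-19 \right)} = \frac{1}{421} \left(-465\right) - 4 = - \frac{465}{421} - 4 = - \frac{2149}{421}$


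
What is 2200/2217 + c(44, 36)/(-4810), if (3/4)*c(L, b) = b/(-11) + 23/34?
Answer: 990134569/997062495 ≈ 0.99305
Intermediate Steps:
c(L, b) = 46/51 - 4*b/33 (c(L, b) = 4*(b/(-11) + 23/34)/3 = 4*(b*(-1/11) + 23*(1/34))/3 = 4*(-b/11 + 23/34)/3 = 4*(23/34 - b/11)/3 = 46/51 - 4*b/33)
2200/2217 + c(44, 36)/(-4810) = 2200/2217 + (46/51 - 4/33*36)/(-4810) = 2200*(1/2217) + (46/51 - 48/11)*(-1/4810) = 2200/2217 - 1942/561*(-1/4810) = 2200/2217 + 971/1349205 = 990134569/997062495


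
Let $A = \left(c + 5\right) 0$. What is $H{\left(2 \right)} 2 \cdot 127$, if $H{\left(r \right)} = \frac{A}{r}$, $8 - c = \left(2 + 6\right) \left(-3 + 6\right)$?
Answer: $0$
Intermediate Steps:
$c = -16$ ($c = 8 - \left(2 + 6\right) \left(-3 + 6\right) = 8 - 8 \cdot 3 = 8 - 24 = -16$)
$A = 0$ ($A = \left(-16 + 5\right) 0 = \left(-11\right) 0 = 0$)
$H{\left(r \right)} = 0$ ($H{\left(r \right)} = \frac{0}{r} = 0$)
$H{\left(2 \right)} 2 \cdot 127 = 0 \cdot 2 \cdot 127 = 0 \cdot 127 = 0$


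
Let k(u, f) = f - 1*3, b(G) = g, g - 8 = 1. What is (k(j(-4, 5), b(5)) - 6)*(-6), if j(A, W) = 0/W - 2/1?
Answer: 0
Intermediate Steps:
j(A, W) = -2 (j(A, W) = 0 - 2*1 = 0 - 2 = -2)
g = 9 (g = 8 + 1 = 9)
b(G) = 9
k(u, f) = -3 + f (k(u, f) = f - 3 = -3 + f)
(k(j(-4, 5), b(5)) - 6)*(-6) = ((-3 + 9) - 6)*(-6) = (6 - 6)*(-6) = 0*(-6) = 0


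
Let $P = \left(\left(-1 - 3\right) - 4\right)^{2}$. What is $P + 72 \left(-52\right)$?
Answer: $-3680$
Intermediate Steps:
$P = 64$ ($P = \left(\left(-1 - 3\right) - 4\right)^{2} = \left(-4 - 4\right)^{2} = \left(-8\right)^{2} = 64$)
$P + 72 \left(-52\right) = 64 + 72 \left(-52\right) = 64 - 3744 = -3680$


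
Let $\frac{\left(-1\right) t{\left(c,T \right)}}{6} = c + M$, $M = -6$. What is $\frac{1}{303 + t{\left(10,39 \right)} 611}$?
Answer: $- \frac{1}{14361} \approx -6.9633 \cdot 10^{-5}$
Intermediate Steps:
$t{\left(c,T \right)} = 36 - 6 c$ ($t{\left(c,T \right)} = - 6 \left(c - 6\right) = - 6 \left(-6 + c\right) = 36 - 6 c$)
$\frac{1}{303 + t{\left(10,39 \right)} 611} = \frac{1}{303 + \left(36 - 60\right) 611} = \frac{1}{303 - 14664} = \frac{1}{-14361} = - \frac{1}{14361}$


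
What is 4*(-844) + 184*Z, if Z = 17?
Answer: -248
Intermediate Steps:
4*(-844) + 184*Z = 4*(-844) + 184*17 = -3376 + 3128 = -248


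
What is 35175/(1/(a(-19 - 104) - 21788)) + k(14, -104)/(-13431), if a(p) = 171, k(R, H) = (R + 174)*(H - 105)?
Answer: -928421503903/1221 ≈ -7.6038e+8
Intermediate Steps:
k(R, H) = (-105 + H)*(174 + R) (k(R, H) = (174 + R)*(-105 + H) = (-105 + H)*(174 + R))
35175/(1/(a(-19 - 104) - 21788)) + k(14, -104)/(-13431) = 35175/(1/(171 - 21788)) + (-18270 - 105*14 + 174*(-104) - 104*14)/(-13431) = 35175/(1/(-21617)) + (-18270 - 1470 - 18096 - 1456)*(-1/13431) = 35175/(-1/21617) - 39292*(-1/13431) = 35175*(-21617) + 3572/1221 = -760377975 + 3572/1221 = -928421503903/1221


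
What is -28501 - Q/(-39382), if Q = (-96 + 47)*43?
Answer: -160346927/5626 ≈ -28501.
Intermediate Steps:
Q = -2107 (Q = -49*43 = -2107)
-28501 - Q/(-39382) = -28501 - (-2107)/(-39382) = -28501 - (-2107)*(-1)/39382 = -28501 - 1*301/5626 = -28501 - 301/5626 = -160346927/5626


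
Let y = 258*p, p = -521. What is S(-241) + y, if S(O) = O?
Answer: -134659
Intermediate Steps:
y = -134418 (y = 258*(-521) = -134418)
S(-241) + y = -241 - 134418 = -134659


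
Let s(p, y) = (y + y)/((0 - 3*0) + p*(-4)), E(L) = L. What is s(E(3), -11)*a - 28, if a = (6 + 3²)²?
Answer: 769/2 ≈ 384.50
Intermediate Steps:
s(p, y) = -y/(2*p) (s(p, y) = (2*y)/((0 + 0) - 4*p) = (2*y)/(0 - 4*p) = (2*y)/((-4*p)) = (2*y)*(-1/(4*p)) = -y/(2*p))
a = 225 (a = (6 + 9)² = 15² = 225)
s(E(3), -11)*a - 28 = -½*(-11)/3*225 - 28 = -½*(-11)*⅓*225 - 28 = (11/6)*225 - 28 = 825/2 - 28 = 769/2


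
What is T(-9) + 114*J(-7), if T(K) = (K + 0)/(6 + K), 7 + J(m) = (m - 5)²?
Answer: 15621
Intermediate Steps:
J(m) = -7 + (-5 + m)² (J(m) = -7 + (m - 5)² = -7 + (-5 + m)²)
T(K) = K/(6 + K)
T(-9) + 114*J(-7) = -9/(6 - 9) + 114*(-7 + (-5 - 7)²) = -9/(-3) + 114*(-7 + (-12)²) = -9*(-⅓) + 114*(-7 + 144) = 3 + 114*137 = 3 + 15618 = 15621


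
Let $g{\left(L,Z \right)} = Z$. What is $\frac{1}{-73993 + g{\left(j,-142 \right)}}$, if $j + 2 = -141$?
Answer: $- \frac{1}{74135} \approx -1.3489 \cdot 10^{-5}$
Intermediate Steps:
$j = -143$ ($j = -2 - 141 = -143$)
$\frac{1}{-73993 + g{\left(j,-142 \right)}} = \frac{1}{-73993 - 142} = \frac{1}{-74135} = - \frac{1}{74135}$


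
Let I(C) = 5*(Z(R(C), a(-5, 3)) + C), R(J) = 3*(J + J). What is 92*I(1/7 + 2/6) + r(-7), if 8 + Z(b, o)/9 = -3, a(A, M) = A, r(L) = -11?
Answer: -951971/21 ≈ -45332.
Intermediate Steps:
R(J) = 6*J (R(J) = 3*(2*J) = 6*J)
Z(b, o) = -99 (Z(b, o) = -72 + 9*(-3) = -72 - 27 = -99)
I(C) = -495 + 5*C (I(C) = 5*(-99 + C) = -495 + 5*C)
92*I(1/7 + 2/6) + r(-7) = 92*(-495 + 5*(1/7 + 2/6)) - 11 = 92*(-495 + 5*(1*(1/7) + 2*(1/6))) - 11 = 92*(-495 + 5*(1/7 + 1/3)) - 11 = 92*(-495 + 5*(10/21)) - 11 = 92*(-495 + 50/21) - 11 = 92*(-10345/21) - 11 = -951740/21 - 11 = -951971/21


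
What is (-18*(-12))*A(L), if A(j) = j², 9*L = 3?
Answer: 24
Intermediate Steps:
L = ⅓ (L = (⅑)*3 = ⅓ ≈ 0.33333)
(-18*(-12))*A(L) = (-18*(-12))*(⅓)² = 216*(⅑) = 24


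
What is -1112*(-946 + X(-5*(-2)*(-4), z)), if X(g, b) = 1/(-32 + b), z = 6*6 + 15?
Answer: 19985976/19 ≈ 1.0519e+6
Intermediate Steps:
z = 51 (z = 36 + 15 = 51)
-1112*(-946 + X(-5*(-2)*(-4), z)) = -1112*(-946 + 1/(-32 + 51)) = -1112*(-946 + 1/19) = -1112*(-17973/19) = 19985976/19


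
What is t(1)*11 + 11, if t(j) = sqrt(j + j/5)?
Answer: 11 + 11*sqrt(30)/5 ≈ 23.050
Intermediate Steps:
t(j) = sqrt(30)*sqrt(j)/5 (t(j) = sqrt(j + j*(1/5)) = sqrt(j + j/5) = sqrt(6*j/5) = sqrt(30)*sqrt(j)/5)
t(1)*11 + 11 = (sqrt(30)*sqrt(1)/5)*11 + 11 = ((1/5)*sqrt(30)*1)*11 + 11 = (sqrt(30)/5)*11 + 11 = 11*sqrt(30)/5 + 11 = 11 + 11*sqrt(30)/5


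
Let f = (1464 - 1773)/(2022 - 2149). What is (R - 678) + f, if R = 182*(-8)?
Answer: -270709/127 ≈ -2131.6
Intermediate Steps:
R = -1456
f = 309/127 (f = -309/(-127) = -309*(-1/127) = 309/127 ≈ 2.4331)
(R - 678) + f = (-1456 - 678) + 309/127 = -2134 + 309/127 = -270709/127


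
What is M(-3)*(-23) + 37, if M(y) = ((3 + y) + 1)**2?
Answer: 14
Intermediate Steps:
M(y) = (4 + y)**2
M(-3)*(-23) + 37 = (4 - 3)**2*(-23) + 37 = 1**2*(-23) + 37 = 1*(-23) + 37 = -23 + 37 = 14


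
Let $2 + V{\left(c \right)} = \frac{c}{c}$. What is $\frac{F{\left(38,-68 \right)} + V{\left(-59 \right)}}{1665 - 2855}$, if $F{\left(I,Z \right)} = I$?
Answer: $- \frac{37}{1190} \approx -0.031092$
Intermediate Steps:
$V{\left(c \right)} = -1$ ($V{\left(c \right)} = -2 + \frac{c}{c} = -2 + 1 = -1$)
$\frac{F{\left(38,-68 \right)} + V{\left(-59 \right)}}{1665 - 2855} = \frac{38 - 1}{1665 - 2855} = \frac{37}{-1190} = 37 \left(- \frac{1}{1190}\right) = - \frac{37}{1190}$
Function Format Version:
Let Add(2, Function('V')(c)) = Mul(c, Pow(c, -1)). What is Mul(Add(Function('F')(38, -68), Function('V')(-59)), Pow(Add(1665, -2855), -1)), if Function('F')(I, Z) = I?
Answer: Rational(-37, 1190) ≈ -0.031092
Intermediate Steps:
Function('V')(c) = -1 (Function('V')(c) = Add(-2, Mul(c, Pow(c, -1))) = Add(-2, 1) = -1)
Mul(Add(Function('F')(38, -68), Function('V')(-59)), Pow(Add(1665, -2855), -1)) = Mul(Add(38, -1), Pow(Add(1665, -2855), -1)) = Mul(37, Pow(-1190, -1)) = Mul(37, Rational(-1, 1190)) = Rational(-37, 1190)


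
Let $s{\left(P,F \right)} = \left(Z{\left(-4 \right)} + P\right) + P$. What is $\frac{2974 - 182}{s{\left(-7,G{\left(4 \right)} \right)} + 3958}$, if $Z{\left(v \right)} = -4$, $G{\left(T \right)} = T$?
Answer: $\frac{698}{985} \approx 0.70863$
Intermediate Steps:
$s{\left(P,F \right)} = -4 + 2 P$ ($s{\left(P,F \right)} = \left(-4 + P\right) + P = -4 + 2 P$)
$\frac{2974 - 182}{s{\left(-7,G{\left(4 \right)} \right)} + 3958} = \frac{2974 - 182}{\left(-4 + 2 \left(-7\right)\right) + 3958} = \frac{2792}{\left(-4 - 14\right) + 3958} = \frac{2792}{-18 + 3958} = \frac{2792}{3940} = 2792 \cdot \frac{1}{3940} = \frac{698}{985}$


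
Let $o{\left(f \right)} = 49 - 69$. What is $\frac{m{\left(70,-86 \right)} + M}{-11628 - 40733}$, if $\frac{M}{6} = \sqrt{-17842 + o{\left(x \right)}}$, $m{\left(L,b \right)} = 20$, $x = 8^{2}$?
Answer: $- \frac{20}{52361} - \frac{6 i \sqrt{17862}}{52361} \approx -0.00038196 - 0.015315 i$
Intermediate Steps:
$x = 64$
$o{\left(f \right)} = -20$ ($o{\left(f \right)} = 49 - 69 = -20$)
$M = 6 i \sqrt{17862}$ ($M = 6 \sqrt{-17842 - 20} = 6 \sqrt{-17862} = 6 i \sqrt{17862} \approx 801.89 i$)
$\frac{m{\left(70,-86 \right)} + M}{-11628 - 40733} = \frac{20 + 6 i \sqrt{17862}}{-11628 - 40733} = \frac{20 + 6 i \sqrt{17862}}{-52361} = \left(20 + 6 i \sqrt{17862}\right) \left(- \frac{1}{52361}\right) = - \frac{20}{52361} - \frac{6 i \sqrt{17862}}{52361}$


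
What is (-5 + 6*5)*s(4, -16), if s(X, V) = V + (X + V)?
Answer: -700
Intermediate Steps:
s(X, V) = X + 2*V (s(X, V) = V + (V + X) = X + 2*V)
(-5 + 6*5)*s(4, -16) = (-5 + 6*5)*(4 + 2*(-16)) = (-5 + 30)*(4 - 32) = 25*(-28) = -700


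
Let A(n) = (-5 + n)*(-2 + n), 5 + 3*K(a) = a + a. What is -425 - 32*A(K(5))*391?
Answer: -128945/9 ≈ -14327.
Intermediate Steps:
K(a) = -5/3 + 2*a/3 (K(a) = -5/3 + (a + a)/3 = -5/3 + (2*a)/3 = -5/3 + 2*a/3)
-425 - 32*A(K(5))*391 = -425 - 32*(10 + (-5/3 + (2/3)*5)**2 - 7*(-5/3 + (2/3)*5))*391 = -425 - 32*(10 + (-5/3 + 10/3)**2 - 7*(-5/3 + 10/3))*391 = -425 - 32*(10 + (5/3)**2 - 7*5/3)*391 = -425 - 32*(10 + 25/9 - 35/3)*391 = -425 - 32*10/9*391 = -425 - 320/9*391 = -425 - 125120/9 = -128945/9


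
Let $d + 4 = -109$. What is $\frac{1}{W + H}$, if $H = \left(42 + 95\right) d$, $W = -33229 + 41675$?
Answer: $- \frac{1}{7035} \approx -0.00014215$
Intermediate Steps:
$d = -113$ ($d = -4 - 109 = -113$)
$W = 8446$
$H = -15481$ ($H = \left(42 + 95\right) \left(-113\right) = 137 \left(-113\right) = -15481$)
$\frac{1}{W + H} = \frac{1}{8446 - 15481} = \frac{1}{-7035} = - \frac{1}{7035}$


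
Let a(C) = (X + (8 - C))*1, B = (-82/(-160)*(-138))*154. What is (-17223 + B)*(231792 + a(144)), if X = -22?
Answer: -65123088381/10 ≈ -6.5123e+9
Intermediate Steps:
B = -217833/20 (B = (-82*(-1/160)*(-138))*154 = ((41/80)*(-138))*154 = -2829/40*154 = -217833/20 ≈ -10892.)
a(C) = -14 - C (a(C) = (-22 + (8 - C))*1 = (-14 - C)*1 = -14 - C)
(-17223 + B)*(231792 + a(144)) = (-17223 - 217833/20)*(231792 + (-14 - 1*144)) = -562293*(231792 + (-14 - 144))/20 = -562293*(231792 - 158)/20 = -562293/20*231634 = -65123088381/10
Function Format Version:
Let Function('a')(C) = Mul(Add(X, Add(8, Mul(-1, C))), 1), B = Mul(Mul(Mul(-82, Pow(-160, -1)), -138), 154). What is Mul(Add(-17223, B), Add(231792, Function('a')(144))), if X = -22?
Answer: Rational(-65123088381, 10) ≈ -6.5123e+9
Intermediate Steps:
B = Rational(-217833, 20) (B = Mul(Mul(Mul(-82, Rational(-1, 160)), -138), 154) = Mul(Mul(Rational(41, 80), -138), 154) = Mul(Rational(-2829, 40), 154) = Rational(-217833, 20) ≈ -10892.)
Function('a')(C) = Add(-14, Mul(-1, C)) (Function('a')(C) = Mul(Add(-22, Add(8, Mul(-1, C))), 1) = Mul(Add(-14, Mul(-1, C)), 1) = Add(-14, Mul(-1, C)))
Mul(Add(-17223, B), Add(231792, Function('a')(144))) = Mul(Add(-17223, Rational(-217833, 20)), Add(231792, Add(-14, Mul(-1, 144)))) = Mul(Rational(-562293, 20), Add(231792, Add(-14, -144))) = Mul(Rational(-562293, 20), Add(231792, -158)) = Mul(Rational(-562293, 20), 231634) = Rational(-65123088381, 10)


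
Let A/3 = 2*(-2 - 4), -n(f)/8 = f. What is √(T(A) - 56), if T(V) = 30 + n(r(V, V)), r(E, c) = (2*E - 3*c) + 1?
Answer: I*√322 ≈ 17.944*I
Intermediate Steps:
r(E, c) = 1 - 3*c + 2*E (r(E, c) = (-3*c + 2*E) + 1 = 1 - 3*c + 2*E)
n(f) = -8*f
A = -36 (A = 3*(2*(-2 - 4)) = 3*(2*(-6)) = 3*(-12) = -36)
T(V) = 22 + 8*V (T(V) = 30 - 8*(1 - 3*V + 2*V) = 30 - 8*(1 - V) = 30 + (-8 + 8*V) = 22 + 8*V)
√(T(A) - 56) = √((22 + 8*(-36)) - 56) = √((22 - 288) - 56) = √(-266 - 56) = √(-322) = I*√322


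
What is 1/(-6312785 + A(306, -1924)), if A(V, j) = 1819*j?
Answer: -1/9812541 ≈ -1.0191e-7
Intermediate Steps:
1/(-6312785 + A(306, -1924)) = 1/(-6312785 + 1819*(-1924)) = 1/(-6312785 - 3499756) = 1/(-9812541) = -1/9812541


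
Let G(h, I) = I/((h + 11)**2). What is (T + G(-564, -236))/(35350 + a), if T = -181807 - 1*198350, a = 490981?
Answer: -116255432249/160956756779 ≈ -0.72228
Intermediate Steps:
G(h, I) = I/(11 + h)**2 (G(h, I) = I/((11 + h)**2) = I/(11 + h)**2)
T = -380157 (T = -181807 - 198350 = -380157)
(T + G(-564, -236))/(35350 + a) = (-380157 - 236/(11 - 564)**2)/(35350 + 490981) = (-380157 - 236/(-553)**2)/526331 = (-380157 - 236*1/305809)*(1/526331) = (-380157 - 236/305809)*(1/526331) = -116255432249/305809*1/526331 = -116255432249/160956756779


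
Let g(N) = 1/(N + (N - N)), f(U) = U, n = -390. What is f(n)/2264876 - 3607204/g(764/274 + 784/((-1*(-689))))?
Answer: -1513901377397957947/106894220134 ≈ -1.4163e+7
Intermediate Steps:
g(N) = 1/N (g(N) = 1/(N + 0) = 1/N)
f(n)/2264876 - 3607204/g(764/274 + 784/((-1*(-689)))) = -390/2264876 - 3607204/(1/(764/274 + 784/((-1*(-689))))) = -390*1/2264876 - 3607204/(1/(764*(1/274) + 784/689)) = -195/1132438 - 3607204/(1/(382/137 + 784*(1/689))) = -195/1132438 - 3607204/(1/(382/137 + 784/689)) = -195/1132438 - 3607204/(1/(370606/94393)) = -195/1132438 - 3607204/94393/370606 = -195/1132438 - 3607204*370606/94393 = -195/1132438 - 1336851445624/94393 = -1513901377397957947/106894220134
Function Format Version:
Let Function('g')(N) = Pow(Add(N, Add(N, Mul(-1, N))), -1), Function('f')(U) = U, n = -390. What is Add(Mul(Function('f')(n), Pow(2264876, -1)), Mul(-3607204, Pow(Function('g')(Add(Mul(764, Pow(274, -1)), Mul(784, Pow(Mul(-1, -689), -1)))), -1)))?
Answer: Rational(-1513901377397957947, 106894220134) ≈ -1.4163e+7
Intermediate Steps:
Function('g')(N) = Pow(N, -1) (Function('g')(N) = Pow(Add(N, 0), -1) = Pow(N, -1))
Add(Mul(Function('f')(n), Pow(2264876, -1)), Mul(-3607204, Pow(Function('g')(Add(Mul(764, Pow(274, -1)), Mul(784, Pow(Mul(-1, -689), -1)))), -1))) = Add(Mul(-390, Pow(2264876, -1)), Mul(-3607204, Pow(Pow(Add(Mul(764, Pow(274, -1)), Mul(784, Pow(Mul(-1, -689), -1))), -1), -1))) = Add(Mul(-390, Rational(1, 2264876)), Mul(-3607204, Pow(Pow(Add(Mul(764, Rational(1, 274)), Mul(784, Pow(689, -1))), -1), -1))) = Add(Rational(-195, 1132438), Mul(-3607204, Pow(Pow(Add(Rational(382, 137), Mul(784, Rational(1, 689))), -1), -1))) = Add(Rational(-195, 1132438), Mul(-3607204, Pow(Pow(Add(Rational(382, 137), Rational(784, 689)), -1), -1))) = Add(Rational(-195, 1132438), Mul(-3607204, Pow(Pow(Rational(370606, 94393), -1), -1))) = Add(Rational(-195, 1132438), Mul(-3607204, Pow(Rational(94393, 370606), -1))) = Add(Rational(-195, 1132438), Mul(-3607204, Rational(370606, 94393))) = Add(Rational(-195, 1132438), Rational(-1336851445624, 94393)) = Rational(-1513901377397957947, 106894220134)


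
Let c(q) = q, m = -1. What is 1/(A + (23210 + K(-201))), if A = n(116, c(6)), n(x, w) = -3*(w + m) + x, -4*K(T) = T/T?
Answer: 4/93243 ≈ 4.2899e-5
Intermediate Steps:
K(T) = -1/4 (K(T) = -T/(4*T) = -1/4*1 = -1/4)
n(x, w) = 3 + x - 3*w (n(x, w) = -3*(w - 1) + x = -3*(-1 + w) + x = (3 - 3*w) + x = 3 + x - 3*w)
A = 101 (A = 3 + 116 - 3*6 = 3 + 116 - 18 = 101)
1/(A + (23210 + K(-201))) = 1/(101 + (23210 - 1/4)) = 1/(101 + 92839/4) = 1/(93243/4) = 4/93243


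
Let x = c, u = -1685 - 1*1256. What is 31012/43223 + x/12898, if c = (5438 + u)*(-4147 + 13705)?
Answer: 515987100737/278745127 ≈ 1851.1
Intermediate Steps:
u = -2941 (u = -1685 - 1256 = -2941)
c = 23866326 (c = (5438 - 2941)*(-4147 + 13705) = 2497*9558 = 23866326)
x = 23866326
31012/43223 + x/12898 = 31012/43223 + 23866326/12898 = 31012*(1/43223) + 23866326*(1/12898) = 31012/43223 + 11933163/6449 = 515987100737/278745127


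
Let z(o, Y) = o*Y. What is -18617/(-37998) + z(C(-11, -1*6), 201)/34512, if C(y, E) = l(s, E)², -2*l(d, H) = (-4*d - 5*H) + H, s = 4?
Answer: 15931489/27320562 ≈ 0.58313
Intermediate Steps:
l(d, H) = 2*H + 2*d (l(d, H) = -((-4*d - 5*H) + H)/2 = -((-5*H - 4*d) + H)/2 = -(-4*H - 4*d)/2 = 2*H + 2*d)
C(y, E) = (8 + 2*E)² (C(y, E) = (2*E + 2*4)² = (2*E + 8)² = (8 + 2*E)²)
z(o, Y) = Y*o
-18617/(-37998) + z(C(-11, -1*6), 201)/34512 = -18617/(-37998) + (201*(4*(4 - 1*6)²))/34512 = -18617*(-1/37998) + (201*(4*(4 - 6)²))*(1/34512) = 18617/37998 + (201*(4*(-2)²))*(1/34512) = 18617/37998 + (201*(4*4))*(1/34512) = 18617/37998 + (201*16)*(1/34512) = 18617/37998 + 3216*(1/34512) = 18617/37998 + 67/719 = 15931489/27320562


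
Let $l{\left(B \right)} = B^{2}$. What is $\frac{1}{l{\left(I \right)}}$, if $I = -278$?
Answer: $\frac{1}{77284} \approx 1.2939 \cdot 10^{-5}$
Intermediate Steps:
$\frac{1}{l{\left(I \right)}} = \frac{1}{\left(-278\right)^{2}} = \frac{1}{77284}$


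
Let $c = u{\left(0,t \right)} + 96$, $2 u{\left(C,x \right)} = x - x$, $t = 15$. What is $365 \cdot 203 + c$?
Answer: $74191$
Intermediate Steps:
$u{\left(C,x \right)} = 0$ ($u{\left(C,x \right)} = \frac{x - x}{2} = \frac{1}{2} \cdot 0 = 0$)
$c = 96$ ($c = 0 + 96 = 96$)
$365 \cdot 203 + c = 365 \cdot 203 + 96 = 74095 + 96 = 74191$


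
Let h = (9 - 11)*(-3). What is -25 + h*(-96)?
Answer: -601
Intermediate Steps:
h = 6 (h = -2*(-3) = 6)
-25 + h*(-96) = -25 + 6*(-96) = -25 - 576 = -601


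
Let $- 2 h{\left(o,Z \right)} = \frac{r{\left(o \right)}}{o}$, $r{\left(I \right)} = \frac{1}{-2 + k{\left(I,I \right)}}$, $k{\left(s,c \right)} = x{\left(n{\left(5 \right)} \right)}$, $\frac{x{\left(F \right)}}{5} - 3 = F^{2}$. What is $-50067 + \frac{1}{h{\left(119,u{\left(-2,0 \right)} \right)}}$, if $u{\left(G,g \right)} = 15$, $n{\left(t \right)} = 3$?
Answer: $-63871$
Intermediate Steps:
$x{\left(F \right)} = 15 + 5 F^{2}$
$k{\left(s,c \right)} = 60$ ($k{\left(s,c \right)} = 15 + 5 \cdot 3^{2} = 15 + 5 \cdot 9 = 15 + 45 = 60$)
$r{\left(I \right)} = \frac{1}{58}$ ($r{\left(I \right)} = \frac{1}{-2 + 60} = \frac{1}{58}$)
$h{\left(o,Z \right)} = - \frac{1}{116 o}$ ($h{\left(o,Z \right)} = - \frac{\frac{1}{58} \frac{1}{o}}{2} = - \frac{1}{116 o}$)
$-50067 + \frac{1}{h{\left(119,u{\left(-2,0 \right)} \right)}} = -50067 + \frac{1}{\left(- \frac{1}{116}\right) \frac{1}{119}} = -50067 + \frac{1}{- \frac{1}{13804}} = -50067 - 13804 = -63871$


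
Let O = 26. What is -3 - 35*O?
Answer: -913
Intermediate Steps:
-3 - 35*O = -3 - 35*26 = -3 - 910 = -913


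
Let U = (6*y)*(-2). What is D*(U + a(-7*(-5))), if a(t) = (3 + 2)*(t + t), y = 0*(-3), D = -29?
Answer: -10150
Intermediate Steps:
y = 0
U = 0 (U = (6*0)*(-2) = 0*(-2) = 0)
a(t) = 10*t (a(t) = 5*(2*t) = 10*t)
D*(U + a(-7*(-5))) = -29*(0 + 10*(-7*(-5))) = -29*(0 + 10*35) = -29*(0 + 350) = -29*350 = -10150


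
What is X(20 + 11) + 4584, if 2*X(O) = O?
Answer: 9199/2 ≈ 4599.5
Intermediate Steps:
X(O) = O/2
X(20 + 11) + 4584 = (20 + 11)/2 + 4584 = (1/2)*31 + 4584 = 31/2 + 4584 = 9199/2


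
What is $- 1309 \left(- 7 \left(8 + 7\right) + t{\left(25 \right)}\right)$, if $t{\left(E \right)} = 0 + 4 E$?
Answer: $6545$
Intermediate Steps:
$t{\left(E \right)} = 4 E$
$- 1309 \left(- 7 \left(8 + 7\right) + t{\left(25 \right)}\right) = - 1309 \left(- 7 \left(8 + 7\right) + 4 \cdot 25\right) = - 1309 \left(\left(-7\right) 15 + 100\right) = - 1309 \left(-105 + 100\right) = \left(-1309\right) \left(-5\right) = 6545$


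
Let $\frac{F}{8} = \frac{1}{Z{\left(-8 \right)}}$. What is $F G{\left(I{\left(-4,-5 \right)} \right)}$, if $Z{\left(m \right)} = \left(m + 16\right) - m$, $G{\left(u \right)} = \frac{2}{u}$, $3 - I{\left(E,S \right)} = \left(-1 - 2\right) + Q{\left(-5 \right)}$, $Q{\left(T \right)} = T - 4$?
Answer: $\frac{1}{15} \approx 0.066667$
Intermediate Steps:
$Q{\left(T \right)} = -4 + T$ ($Q{\left(T \right)} = T - 4 = -4 + T$)
$I{\left(E,S \right)} = 15$ ($I{\left(E,S \right)} = 3 - \left(\left(-1 - 2\right) - 9\right) = 3 - \left(-3 - 9\right) = 3 - -12 = 3 + 12 = 15$)
$Z{\left(m \right)} = 16$ ($Z{\left(m \right)} = \left(16 + m\right) - m = 16$)
$F = \frac{1}{2}$ ($F = \frac{8}{16} = 8 \cdot \frac{1}{16} = \frac{1}{2} \approx 0.5$)
$F G{\left(I{\left(-4,-5 \right)} \right)} = \frac{2 \cdot \frac{1}{15}}{2} = \frac{1}{2} \cdot \frac{2}{15} = \frac{1}{15}$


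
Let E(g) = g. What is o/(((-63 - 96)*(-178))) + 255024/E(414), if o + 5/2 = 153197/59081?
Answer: 62425457581/101340028 ≈ 616.00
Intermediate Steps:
o = 999/10742 (o = -5/2 + 153197/59081 = -5/2 + 153197*(1/59081) = -5/2 + 13927/5371 = 999/10742 ≈ 0.092999)
o/(((-63 - 96)*(-178))) + 255024/E(414) = 999/(10742*(((-63 - 96)*(-178)))) + 255024/414 = 999/(10742*((-159*(-178)))) + 255024*(1/414) = (999/10742)/28302 + 616 = (999/10742)*(1/28302) + 616 = 333/101340028 + 616 = 62425457581/101340028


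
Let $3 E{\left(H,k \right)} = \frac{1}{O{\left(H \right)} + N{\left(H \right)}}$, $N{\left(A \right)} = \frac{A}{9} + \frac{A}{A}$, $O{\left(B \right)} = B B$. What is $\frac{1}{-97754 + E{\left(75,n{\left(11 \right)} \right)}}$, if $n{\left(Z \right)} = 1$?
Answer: $- \frac{16903}{1652335861} \approx -1.023 \cdot 10^{-5}$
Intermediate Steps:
$O{\left(B \right)} = B^{2}$
$N{\left(A \right)} = 1 + \frac{A}{9}$ ($N{\left(A \right)} = A \frac{1}{9} + 1 = \frac{A}{9} + 1 = 1 + \frac{A}{9}$)
$E{\left(H,k \right)} = \frac{1}{3 \left(1 + H^{2} + \frac{H}{9}\right)}$ ($E{\left(H,k \right)} = \frac{1}{3 \left(H^{2} + \left(1 + \frac{H}{9}\right)\right)} = \frac{1}{3 \left(1 + H^{2} + \frac{H}{9}\right)}$)
$\frac{1}{-97754 + E{\left(75,n{\left(11 \right)} \right)}} = \frac{1}{-97754 + \frac{3}{9 + 75 + 9 \cdot 75^{2}}} = \frac{1}{-97754 + \frac{3}{9 + 75 + 9 \cdot 5625}} = \frac{1}{-97754 + \frac{3}{9 + 75 + 50625}} = \frac{1}{-97754 + \frac{3}{50709}} = \frac{1}{-97754 + 3 \cdot \frac{1}{50709}} = \frac{1}{-97754 + \frac{1}{16903}} = \frac{1}{- \frac{1652335861}{16903}} = - \frac{16903}{1652335861}$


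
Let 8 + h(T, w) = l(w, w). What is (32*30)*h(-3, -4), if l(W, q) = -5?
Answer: -12480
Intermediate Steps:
h(T, w) = -13 (h(T, w) = -8 - 5 = -13)
(32*30)*h(-3, -4) = (32*30)*(-13) = 960*(-13) = -12480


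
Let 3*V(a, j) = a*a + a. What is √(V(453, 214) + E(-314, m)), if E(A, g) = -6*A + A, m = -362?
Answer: 2*√17531 ≈ 264.81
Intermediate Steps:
E(A, g) = -5*A
V(a, j) = a/3 + a²/3 (V(a, j) = (a*a + a)/3 = (a² + a)/3 = (a + a²)/3 = a/3 + a²/3)
√(V(453, 214) + E(-314, m)) = √((⅓)*453*(1 + 453) - 5*(-314)) = √((⅓)*453*454 + 1570) = √(68554 + 1570) = √70124 = 2*√17531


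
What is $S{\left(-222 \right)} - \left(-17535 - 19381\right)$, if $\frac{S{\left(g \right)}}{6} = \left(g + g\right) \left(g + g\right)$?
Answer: $1219732$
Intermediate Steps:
$S{\left(g \right)} = 24 g^{2}$ ($S{\left(g \right)} = 6 \left(g + g\right) \left(g + g\right) = 6 \cdot 2 g 2 g = 6 \cdot 4 g^{2} = 24 g^{2}$)
$S{\left(-222 \right)} - \left(-17535 - 19381\right) = 24 \left(-222\right)^{2} - \left(-17535 - 19381\right) = 24 \cdot 49284 - \left(-17535 - 19381\right) = 1182816 - -36916 = 1182816 + 36916 = 1219732$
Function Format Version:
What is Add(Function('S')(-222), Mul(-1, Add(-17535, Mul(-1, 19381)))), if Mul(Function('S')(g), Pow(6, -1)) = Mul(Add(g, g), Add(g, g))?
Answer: 1219732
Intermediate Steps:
Function('S')(g) = Mul(24, Pow(g, 2)) (Function('S')(g) = Mul(6, Mul(Add(g, g), Add(g, g))) = Mul(6, Mul(Mul(2, g), Mul(2, g))) = Mul(6, Mul(4, Pow(g, 2))) = Mul(24, Pow(g, 2)))
Add(Function('S')(-222), Mul(-1, Add(-17535, Mul(-1, 19381)))) = Add(Mul(24, Pow(-222, 2)), Mul(-1, Add(-17535, Mul(-1, 19381)))) = Add(Mul(24, 49284), Mul(-1, Add(-17535, -19381))) = Add(1182816, Mul(-1, -36916)) = Add(1182816, 36916) = 1219732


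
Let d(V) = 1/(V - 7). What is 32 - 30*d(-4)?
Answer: 382/11 ≈ 34.727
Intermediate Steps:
d(V) = 1/(-7 + V)
32 - 30*d(-4) = 32 - 30/(-7 - 4) = 32 - 30/(-11) = 32 - 30*(-1/11) = 32 + 30/11 = 382/11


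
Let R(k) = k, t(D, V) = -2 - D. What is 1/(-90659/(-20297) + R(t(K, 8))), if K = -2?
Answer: 20297/90659 ≈ 0.22388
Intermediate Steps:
1/(-90659/(-20297) + R(t(K, 8))) = 1/(-90659/(-20297) + (-2 - 1*(-2))) = 1/(-90659*(-1/20297) + (-2 + 2)) = 1/(90659/20297 + 0) = 1/(90659/20297) = 20297/90659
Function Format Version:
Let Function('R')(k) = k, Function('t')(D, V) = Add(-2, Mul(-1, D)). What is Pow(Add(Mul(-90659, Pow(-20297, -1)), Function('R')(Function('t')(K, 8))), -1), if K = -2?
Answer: Rational(20297, 90659) ≈ 0.22388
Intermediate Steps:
Pow(Add(Mul(-90659, Pow(-20297, -1)), Function('R')(Function('t')(K, 8))), -1) = Pow(Add(Mul(-90659, Pow(-20297, -1)), Add(-2, Mul(-1, -2))), -1) = Pow(Add(Mul(-90659, Rational(-1, 20297)), Add(-2, 2)), -1) = Pow(Add(Rational(90659, 20297), 0), -1) = Pow(Rational(90659, 20297), -1) = Rational(20297, 90659)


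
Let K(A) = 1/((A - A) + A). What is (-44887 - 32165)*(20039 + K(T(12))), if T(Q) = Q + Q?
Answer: -3088096477/2 ≈ -1.5440e+9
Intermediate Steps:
T(Q) = 2*Q
K(A) = 1/A (K(A) = 1/(0 + A) = 1/A)
(-44887 - 32165)*(20039 + K(T(12))) = (-44887 - 32165)*(20039 + 1/(2*12)) = -77052*(20039 + 1/24) = -77052*480937/24 = -3088096477/2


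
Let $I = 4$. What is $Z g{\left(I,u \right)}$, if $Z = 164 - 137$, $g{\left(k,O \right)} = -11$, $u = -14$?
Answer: $-297$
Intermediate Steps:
$Z = 27$
$Z g{\left(I,u \right)} = 27 \left(-11\right) = -297$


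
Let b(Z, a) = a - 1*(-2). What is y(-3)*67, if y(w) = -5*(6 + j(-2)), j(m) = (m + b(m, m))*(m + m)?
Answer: -4690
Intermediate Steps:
b(Z, a) = 2 + a (b(Z, a) = a + 2 = 2 + a)
j(m) = 2*m*(2 + 2*m) (j(m) = (m + (2 + m))*(m + m) = (2 + 2*m)*(2*m) = 2*m*(2 + 2*m))
y(w) = -70 (y(w) = -5*(6 + 4*(-2)*(1 - 2)) = -5*(6 + 4*(-2)*(-1)) = -5*(6 + 8) = -5*14 = -70)
y(-3)*67 = -70*67 = -4690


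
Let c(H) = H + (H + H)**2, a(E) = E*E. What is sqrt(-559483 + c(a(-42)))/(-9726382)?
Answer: -sqrt(11889065)/9726382 ≈ -0.00035451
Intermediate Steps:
a(E) = E**2
c(H) = H + 4*H**2 (c(H) = H + (2*H)**2 = H + 4*H**2)
sqrt(-559483 + c(a(-42)))/(-9726382) = sqrt(-559483 + (-42)**2*(1 + 4*(-42)**2))/(-9726382) = sqrt(-559483 + 1764*(1 + 4*1764))*(-1/9726382) = sqrt(-559483 + 1764*(1 + 7056))*(-1/9726382) = sqrt(-559483 + 1764*7057)*(-1/9726382) = sqrt(-559483 + 12448548)*(-1/9726382) = sqrt(11889065)*(-1/9726382) = -sqrt(11889065)/9726382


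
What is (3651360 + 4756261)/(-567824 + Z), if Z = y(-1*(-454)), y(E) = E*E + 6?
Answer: -8407621/361702 ≈ -23.245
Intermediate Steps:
y(E) = 6 + E² (y(E) = E² + 6 = 6 + E²)
Z = 206122 (Z = 6 + (-1*(-454))² = 6 + 454² = 6 + 206116 = 206122)
(3651360 + 4756261)/(-567824 + Z) = (3651360 + 4756261)/(-567824 + 206122) = 8407621/(-361702) = 8407621*(-1/361702) = -8407621/361702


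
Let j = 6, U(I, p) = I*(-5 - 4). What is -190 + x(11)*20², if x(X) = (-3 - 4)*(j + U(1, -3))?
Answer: 8210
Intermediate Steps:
U(I, p) = -9*I (U(I, p) = I*(-9) = -9*I)
x(X) = 21 (x(X) = (-3 - 4)*(6 - 9*1) = -7*(6 - 9) = -7*(-3) = 21)
-190 + x(11)*20² = -190 + 21*20² = -190 + 21*400 = -190 + 8400 = 8210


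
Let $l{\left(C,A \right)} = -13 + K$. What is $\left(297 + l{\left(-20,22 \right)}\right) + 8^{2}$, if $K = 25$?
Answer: $373$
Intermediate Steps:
$l{\left(C,A \right)} = 12$ ($l{\left(C,A \right)} = -13 + 25 = 12$)
$\left(297 + l{\left(-20,22 \right)}\right) + 8^{2} = \left(297 + 12\right) + 8^{2} = 309 + 64 = 373$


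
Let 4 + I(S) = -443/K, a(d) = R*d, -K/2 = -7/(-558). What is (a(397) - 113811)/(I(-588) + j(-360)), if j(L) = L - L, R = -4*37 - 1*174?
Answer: -1691515/123569 ≈ -13.689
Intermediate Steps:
K = -7/279 (K = -(-14)/(-558) = -(-14)*(-1)/558 = -2*7/558 = -7/279 ≈ -0.025090)
R = -322 (R = -148 - 174 = -322)
a(d) = -322*d
j(L) = 0
I(S) = 123569/7 (I(S) = -4 - 443/(-7/279) = -4 - 443*(-279/7) = -4 + 123597/7 = 123569/7)
(a(397) - 113811)/(I(-588) + j(-360)) = (-322*397 - 113811)/(123569/7 + 0) = (-127834 - 113811)/(123569/7) = -241645*7/123569 = -1691515/123569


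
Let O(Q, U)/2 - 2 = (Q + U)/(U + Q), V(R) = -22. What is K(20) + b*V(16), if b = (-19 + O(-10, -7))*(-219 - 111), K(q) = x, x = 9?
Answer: -94371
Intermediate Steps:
O(Q, U) = 6 (O(Q, U) = 4 + 2*((Q + U)/(U + Q)) = 4 + 2*((Q + U)/(Q + U)) = 4 + 2*1 = 4 + 2 = 6)
K(q) = 9
b = 4290 (b = (-19 + 6)*(-219 - 111) = -13*(-330) = 4290)
K(20) + b*V(16) = 9 + 4290*(-22) = 9 - 94380 = -94371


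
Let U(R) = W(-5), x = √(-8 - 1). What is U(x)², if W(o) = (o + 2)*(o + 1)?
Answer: 144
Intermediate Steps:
W(o) = (1 + o)*(2 + o) (W(o) = (2 + o)*(1 + o) = (1 + o)*(2 + o))
x = 3*I (x = √(-9) = 3*I ≈ 3.0*I)
U(R) = 12 (U(R) = 2 + (-5)² + 3*(-5) = 2 + 25 - 15 = 12)
U(x)² = 12² = 144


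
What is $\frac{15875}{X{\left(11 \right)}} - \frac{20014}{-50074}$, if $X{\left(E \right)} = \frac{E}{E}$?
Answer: $\frac{397472382}{25037} \approx 15875.0$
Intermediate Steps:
$X{\left(E \right)} = 1$
$\frac{15875}{X{\left(11 \right)}} - \frac{20014}{-50074} = \frac{15875}{1} - \frac{20014}{-50074} = 15875 \cdot 1 - - \frac{10007}{25037} = 15875 + \frac{10007}{25037} = \frac{397472382}{25037}$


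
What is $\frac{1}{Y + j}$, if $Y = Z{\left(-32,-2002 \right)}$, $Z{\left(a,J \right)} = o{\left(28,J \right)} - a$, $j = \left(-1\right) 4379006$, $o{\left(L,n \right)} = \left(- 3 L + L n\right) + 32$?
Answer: $- \frac{1}{4435082} \approx -2.2547 \cdot 10^{-7}$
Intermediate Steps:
$o{\left(L,n \right)} = 32 - 3 L + L n$
$j = -4379006$
$Z{\left(a,J \right)} = -52 - a + 28 J$ ($Z{\left(a,J \right)} = \left(32 - 84 + 28 J\right) - a = \left(-52 + 28 J\right) - a = -52 - a + 28 J$)
$Y = -56076$ ($Y = -52 - -32 + 28 \left(-2002\right) = -52 + 32 - 56056 = -56076$)
$\frac{1}{Y + j} = \frac{1}{-56076 - 4379006} = \frac{1}{-4435082} = - \frac{1}{4435082}$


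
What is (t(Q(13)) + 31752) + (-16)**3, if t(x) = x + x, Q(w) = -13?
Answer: 27630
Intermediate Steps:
t(x) = 2*x
(t(Q(13)) + 31752) + (-16)**3 = (2*(-13) + 31752) + (-16)**3 = (-26 + 31752) - 4096 = 31726 - 4096 = 27630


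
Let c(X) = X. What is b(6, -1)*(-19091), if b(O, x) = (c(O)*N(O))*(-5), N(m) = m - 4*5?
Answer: -8018220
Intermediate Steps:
N(m) = -20 + m (N(m) = m - 20 = -20 + m)
b(O, x) = -5*O*(-20 + O) (b(O, x) = (O*(-20 + O))*(-5) = -5*O*(-20 + O))
b(6, -1)*(-19091) = (5*6*(20 - 1*6))*(-19091) = (5*6*(20 - 6))*(-19091) = (5*6*14)*(-19091) = 420*(-19091) = -8018220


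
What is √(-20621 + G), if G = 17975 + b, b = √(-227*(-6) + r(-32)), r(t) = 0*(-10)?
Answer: √(-2646 + √1362) ≈ 51.079*I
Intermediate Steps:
r(t) = 0
b = √1362 (b = √(-227*(-6) + 0) = √(1362 + 0) = √1362 ≈ 36.905)
G = 17975 + √1362 ≈ 18012.
√(-20621 + G) = √(-20621 + (17975 + √1362)) = √(-2646 + √1362)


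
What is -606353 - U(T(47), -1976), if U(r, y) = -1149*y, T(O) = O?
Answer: -2876777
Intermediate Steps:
-606353 - U(T(47), -1976) = -606353 - (-1149)*(-1976) = -606353 - 1*2270424 = -606353 - 2270424 = -2876777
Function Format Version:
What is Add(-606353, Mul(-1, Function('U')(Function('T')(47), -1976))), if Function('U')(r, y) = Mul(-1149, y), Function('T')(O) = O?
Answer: -2876777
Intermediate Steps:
Add(-606353, Mul(-1, Function('U')(Function('T')(47), -1976))) = Add(-606353, Mul(-1, Mul(-1149, -1976))) = Add(-606353, Mul(-1, 2270424)) = Add(-606353, -2270424) = -2876777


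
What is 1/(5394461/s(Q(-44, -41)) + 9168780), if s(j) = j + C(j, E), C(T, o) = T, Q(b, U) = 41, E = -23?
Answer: 82/757234421 ≈ 1.0829e-7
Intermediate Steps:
s(j) = 2*j (s(j) = j + j = 2*j)
1/(5394461/s(Q(-44, -41)) + 9168780) = 1/(5394461/((2*41)) + 9168780) = 1/(5394461/82 + 9168780) = 1/(757234421/82) = 82/757234421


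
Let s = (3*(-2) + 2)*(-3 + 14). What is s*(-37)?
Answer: 1628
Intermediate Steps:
s = -44 (s = (-6 + 2)*11 = -4*11 = -44)
s*(-37) = -44*(-37) = 1628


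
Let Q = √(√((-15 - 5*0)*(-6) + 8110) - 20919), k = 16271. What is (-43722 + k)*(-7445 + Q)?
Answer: 204372695 - 27451*√(-20919 + 10*√82) ≈ 2.0437e+8 - 3.9617e+6*I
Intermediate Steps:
Q = √(-20919 + 10*√82) (Q = √(√((-15 + 0)*(-6) + 8110) - 20919) = √(√(-15*(-6) + 8110) - 20919) = √(√(90 + 8110) - 20919) = √(√8200 - 20919) = √(10*√82 - 20919) = √(-20919 + 10*√82) ≈ 144.32*I)
(-43722 + k)*(-7445 + Q) = (-43722 + 16271)*(-7445 + √(-20919 + 10*√82)) = -27451*(-7445 + √(-20919 + 10*√82)) = 204372695 - 27451*√(-20919 + 10*√82)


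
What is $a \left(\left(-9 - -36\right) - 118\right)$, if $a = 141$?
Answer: $-12831$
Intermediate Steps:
$a \left(\left(-9 - -36\right) - 118\right) = 141 \left(\left(-9 - -36\right) - 118\right) = 141 \left(\left(-9 + 36\right) - 118\right) = 141 \left(27 - 118\right) = 141 \left(-91\right) = -12831$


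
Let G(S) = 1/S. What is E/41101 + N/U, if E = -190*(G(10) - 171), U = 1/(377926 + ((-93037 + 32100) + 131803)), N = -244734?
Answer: -4514314415209657/41101 ≈ -1.0983e+11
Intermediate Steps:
U = 1/448792 (U = 1/(377926 + (-60937 + 131803)) = 1/(377926 + 70866) = 1/448792 ≈ 2.2282e-6)
E = 32471 (E = -190*(1/10 - 171) = -190*(-1709/10) = 32471)
E/41101 + N/U = 32471/41101 - 244734/1/448792 = 32471*(1/41101) - 244734*448792 = 32471/41101 - 109834661328 = -4514314415209657/41101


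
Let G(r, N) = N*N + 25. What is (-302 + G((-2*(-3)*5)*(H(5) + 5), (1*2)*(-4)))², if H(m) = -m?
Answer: 45369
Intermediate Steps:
G(r, N) = 25 + N² (G(r, N) = N² + 25 = 25 + N²)
(-302 + G((-2*(-3)*5)*(H(5) + 5), (1*2)*(-4)))² = (-302 + (25 + ((1*2)*(-4))²))² = (-302 + (25 + (2*(-4))²))² = (-302 + (25 + (-8)²))² = (-302 + (25 + 64))² = (-302 + 89)² = (-213)² = 45369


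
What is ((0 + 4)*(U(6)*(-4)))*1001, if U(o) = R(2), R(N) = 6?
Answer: -96096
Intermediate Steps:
U(o) = 6
((0 + 4)*(U(6)*(-4)))*1001 = ((0 + 4)*(6*(-4)))*1001 = (4*(-24))*1001 = -96*1001 = -96096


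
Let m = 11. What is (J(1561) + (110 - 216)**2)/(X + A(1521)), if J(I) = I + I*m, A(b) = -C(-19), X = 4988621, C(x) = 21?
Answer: 3746/623575 ≈ 0.0060073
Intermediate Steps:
A(b) = -21 (A(b) = -1*21 = -21)
J(I) = 12*I (J(I) = I + I*11 = I + 11*I = 12*I)
(J(1561) + (110 - 216)**2)/(X + A(1521)) = (12*1561 + (110 - 216)**2)/(4988621 - 21) = (18732 + (-106)**2)/4988600 = (18732 + 11236)*(1/4988600) = 29968*(1/4988600) = 3746/623575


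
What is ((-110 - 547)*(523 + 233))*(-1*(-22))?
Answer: -10927224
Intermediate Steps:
((-110 - 547)*(523 + 233))*(-1*(-22)) = -657*756*22 = -496692*22 = -10927224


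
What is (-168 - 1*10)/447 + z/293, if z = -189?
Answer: -136637/130971 ≈ -1.0433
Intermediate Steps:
(-168 - 1*10)/447 + z/293 = (-168 - 1*10)/447 - 189/293 = (-168 - 10)*(1/447) - 189*1/293 = -178*1/447 - 189/293 = -178/447 - 189/293 = -136637/130971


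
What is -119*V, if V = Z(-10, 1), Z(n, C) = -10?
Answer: 1190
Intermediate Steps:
V = -10
-119*V = -119*(-10) = 1190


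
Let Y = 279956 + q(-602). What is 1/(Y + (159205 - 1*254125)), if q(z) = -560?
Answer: 1/184476 ≈ 5.4208e-6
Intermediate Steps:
Y = 279396 (Y = 279956 - 560 = 279396)
1/(Y + (159205 - 1*254125)) = 1/(279396 + (159205 - 1*254125)) = 1/(279396 + (159205 - 254125)) = 1/(279396 - 94920) = 1/184476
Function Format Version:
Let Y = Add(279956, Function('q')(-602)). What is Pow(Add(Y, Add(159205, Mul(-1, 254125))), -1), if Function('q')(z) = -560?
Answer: Rational(1, 184476) ≈ 5.4208e-6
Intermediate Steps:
Y = 279396 (Y = Add(279956, -560) = 279396)
Pow(Add(Y, Add(159205, Mul(-1, 254125))), -1) = Pow(Add(279396, Add(159205, Mul(-1, 254125))), -1) = Pow(Add(279396, Add(159205, -254125)), -1) = Pow(Add(279396, -94920), -1) = Pow(184476, -1) = Rational(1, 184476)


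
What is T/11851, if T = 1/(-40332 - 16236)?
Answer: -1/670387368 ≈ -1.4917e-9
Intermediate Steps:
T = -1/56568 (T = 1/(-56568) = -1/56568 ≈ -1.7678e-5)
T/11851 = -1/56568/11851 = -1/56568*1/11851 = -1/670387368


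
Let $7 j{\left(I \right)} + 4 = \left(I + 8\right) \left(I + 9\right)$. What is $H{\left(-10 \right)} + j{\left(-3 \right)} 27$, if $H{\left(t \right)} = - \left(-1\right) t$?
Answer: $\frac{632}{7} \approx 90.286$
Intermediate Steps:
$H{\left(t \right)} = t$
$j{\left(I \right)} = - \frac{4}{7} + \frac{\left(8 + I\right) \left(9 + I\right)}{7}$ ($j{\left(I \right)} = - \frac{4}{7} + \frac{\left(I + 8\right) \left(I + 9\right)}{7} = - \frac{4}{7} + \frac{\left(8 + I\right) \left(9 + I\right)}{7}$)
$H{\left(-10 \right)} + j{\left(-3 \right)} 27 = -10 + \left(\frac{68}{7} + \frac{\left(-3\right)^{2}}{7} + \frac{17}{7} \left(-3\right)\right) 27 = -10 + \left(\frac{68}{7} + \frac{1}{7} \cdot 9 - \frac{51}{7}\right) 27 = -10 + \left(\frac{68}{7} + \frac{9}{7} - \frac{51}{7}\right) 27 = -10 + \frac{26}{7} \cdot 27 = -10 + \frac{702}{7} = \frac{632}{7}$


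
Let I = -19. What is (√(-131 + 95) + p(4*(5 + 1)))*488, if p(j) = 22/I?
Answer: -10736/19 + 2928*I ≈ -565.05 + 2928.0*I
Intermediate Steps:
p(j) = -22/19 (p(j) = 22/(-19) = 22*(-1/19) = -22/19)
(√(-131 + 95) + p(4*(5 + 1)))*488 = (√(-131 + 95) - 22/19)*488 = (√(-36) - 22/19)*488 = (6*I - 22/19)*488 = (-22/19 + 6*I)*488 = -10736/19 + 2928*I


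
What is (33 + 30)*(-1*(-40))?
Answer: 2520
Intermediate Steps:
(33 + 30)*(-1*(-40)) = 63*40 = 2520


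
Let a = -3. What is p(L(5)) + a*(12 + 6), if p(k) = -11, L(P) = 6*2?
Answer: -65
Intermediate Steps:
L(P) = 12
p(L(5)) + a*(12 + 6) = -11 - 3*(12 + 6) = -11 - 3*18 = -11 - 54 = -65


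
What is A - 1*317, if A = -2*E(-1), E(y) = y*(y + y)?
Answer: -321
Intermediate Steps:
E(y) = 2*y² (E(y) = y*(2*y) = 2*y²)
A = -4 (A = -4*(-1)² = -4 ≈ -4.0000)
A - 1*317 = -4 - 1*317 = -4 - 317 = -321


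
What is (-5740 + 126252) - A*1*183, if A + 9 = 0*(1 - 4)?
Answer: 122159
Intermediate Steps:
A = -9 (A = -9 + 0*(1 - 4) = -9 + 0*(-3) = -9 + 0 = -9)
(-5740 + 126252) - A*1*183 = (-5740 + 126252) - (-9*1)*183 = 120512 - (-9)*183 = 120512 - 1*(-1647) = 120512 + 1647 = 122159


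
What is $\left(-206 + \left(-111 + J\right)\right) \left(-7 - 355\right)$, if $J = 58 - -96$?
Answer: $59006$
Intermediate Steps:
$J = 154$ ($J = 58 + 96 = 154$)
$\left(-206 + \left(-111 + J\right)\right) \left(-7 - 355\right) = \left(-206 + \left(-111 + 154\right)\right) \left(-7 - 355\right) = \left(-206 + 43\right) \left(-362\right) = \left(-163\right) \left(-362\right) = 59006$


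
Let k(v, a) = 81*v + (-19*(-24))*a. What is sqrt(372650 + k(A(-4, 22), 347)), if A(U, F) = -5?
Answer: sqrt(530477) ≈ 728.34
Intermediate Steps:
k(v, a) = 81*v + 456*a
sqrt(372650 + k(A(-4, 22), 347)) = sqrt(372650 + (81*(-5) + 456*347)) = sqrt(372650 + (-405 + 158232)) = sqrt(372650 + 157827) = sqrt(530477)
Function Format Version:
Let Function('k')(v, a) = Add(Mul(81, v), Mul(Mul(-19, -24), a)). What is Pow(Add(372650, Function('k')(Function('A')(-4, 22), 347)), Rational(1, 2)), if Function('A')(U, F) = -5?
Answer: Pow(530477, Rational(1, 2)) ≈ 728.34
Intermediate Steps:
Function('k')(v, a) = Add(Mul(81, v), Mul(456, a))
Pow(Add(372650, Function('k')(Function('A')(-4, 22), 347)), Rational(1, 2)) = Pow(Add(372650, Add(Mul(81, -5), Mul(456, 347))), Rational(1, 2)) = Pow(Add(372650, Add(-405, 158232)), Rational(1, 2)) = Pow(Add(372650, 157827), Rational(1, 2)) = Pow(530477, Rational(1, 2))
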